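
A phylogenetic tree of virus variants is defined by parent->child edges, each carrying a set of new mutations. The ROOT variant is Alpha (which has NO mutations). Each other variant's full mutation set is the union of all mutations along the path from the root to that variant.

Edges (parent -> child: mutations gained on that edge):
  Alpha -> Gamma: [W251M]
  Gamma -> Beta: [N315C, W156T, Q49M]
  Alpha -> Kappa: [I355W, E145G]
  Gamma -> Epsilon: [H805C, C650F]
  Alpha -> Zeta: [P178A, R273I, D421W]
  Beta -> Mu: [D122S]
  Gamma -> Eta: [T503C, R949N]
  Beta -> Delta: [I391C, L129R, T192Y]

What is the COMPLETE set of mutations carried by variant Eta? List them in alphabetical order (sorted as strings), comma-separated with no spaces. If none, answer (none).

At Alpha: gained [] -> total []
At Gamma: gained ['W251M'] -> total ['W251M']
At Eta: gained ['T503C', 'R949N'] -> total ['R949N', 'T503C', 'W251M']

Answer: R949N,T503C,W251M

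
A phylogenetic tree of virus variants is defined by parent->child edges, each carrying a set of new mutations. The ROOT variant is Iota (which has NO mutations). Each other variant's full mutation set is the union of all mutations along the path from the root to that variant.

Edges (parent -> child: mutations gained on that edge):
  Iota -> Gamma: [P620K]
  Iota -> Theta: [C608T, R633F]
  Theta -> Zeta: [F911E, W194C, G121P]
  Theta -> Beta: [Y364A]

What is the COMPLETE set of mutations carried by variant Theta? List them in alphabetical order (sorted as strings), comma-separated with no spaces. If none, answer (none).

At Iota: gained [] -> total []
At Theta: gained ['C608T', 'R633F'] -> total ['C608T', 'R633F']

Answer: C608T,R633F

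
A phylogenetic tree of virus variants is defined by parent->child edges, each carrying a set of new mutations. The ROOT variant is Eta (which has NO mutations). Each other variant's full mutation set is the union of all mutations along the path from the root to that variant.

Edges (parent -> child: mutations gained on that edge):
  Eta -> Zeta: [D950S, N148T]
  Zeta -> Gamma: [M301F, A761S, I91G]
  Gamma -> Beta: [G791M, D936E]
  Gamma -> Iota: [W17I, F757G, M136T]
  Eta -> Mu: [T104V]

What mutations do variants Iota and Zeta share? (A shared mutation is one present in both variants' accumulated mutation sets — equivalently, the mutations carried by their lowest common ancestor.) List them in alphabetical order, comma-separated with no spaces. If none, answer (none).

Answer: D950S,N148T

Derivation:
Accumulating mutations along path to Iota:
  At Eta: gained [] -> total []
  At Zeta: gained ['D950S', 'N148T'] -> total ['D950S', 'N148T']
  At Gamma: gained ['M301F', 'A761S', 'I91G'] -> total ['A761S', 'D950S', 'I91G', 'M301F', 'N148T']
  At Iota: gained ['W17I', 'F757G', 'M136T'] -> total ['A761S', 'D950S', 'F757G', 'I91G', 'M136T', 'M301F', 'N148T', 'W17I']
Mutations(Iota) = ['A761S', 'D950S', 'F757G', 'I91G', 'M136T', 'M301F', 'N148T', 'W17I']
Accumulating mutations along path to Zeta:
  At Eta: gained [] -> total []
  At Zeta: gained ['D950S', 'N148T'] -> total ['D950S', 'N148T']
Mutations(Zeta) = ['D950S', 'N148T']
Intersection: ['A761S', 'D950S', 'F757G', 'I91G', 'M136T', 'M301F', 'N148T', 'W17I'] ∩ ['D950S', 'N148T'] = ['D950S', 'N148T']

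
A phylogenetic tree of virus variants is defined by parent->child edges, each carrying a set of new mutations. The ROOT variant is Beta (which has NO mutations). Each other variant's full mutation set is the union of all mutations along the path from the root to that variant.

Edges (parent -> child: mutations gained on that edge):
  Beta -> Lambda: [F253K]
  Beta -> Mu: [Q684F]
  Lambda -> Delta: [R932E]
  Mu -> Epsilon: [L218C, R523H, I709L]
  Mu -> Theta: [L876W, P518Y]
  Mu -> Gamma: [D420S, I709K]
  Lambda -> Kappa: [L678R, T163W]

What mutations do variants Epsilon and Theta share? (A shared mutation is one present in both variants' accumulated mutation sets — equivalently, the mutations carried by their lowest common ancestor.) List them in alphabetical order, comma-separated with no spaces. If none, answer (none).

Answer: Q684F

Derivation:
Accumulating mutations along path to Epsilon:
  At Beta: gained [] -> total []
  At Mu: gained ['Q684F'] -> total ['Q684F']
  At Epsilon: gained ['L218C', 'R523H', 'I709L'] -> total ['I709L', 'L218C', 'Q684F', 'R523H']
Mutations(Epsilon) = ['I709L', 'L218C', 'Q684F', 'R523H']
Accumulating mutations along path to Theta:
  At Beta: gained [] -> total []
  At Mu: gained ['Q684F'] -> total ['Q684F']
  At Theta: gained ['L876W', 'P518Y'] -> total ['L876W', 'P518Y', 'Q684F']
Mutations(Theta) = ['L876W', 'P518Y', 'Q684F']
Intersection: ['I709L', 'L218C', 'Q684F', 'R523H'] ∩ ['L876W', 'P518Y', 'Q684F'] = ['Q684F']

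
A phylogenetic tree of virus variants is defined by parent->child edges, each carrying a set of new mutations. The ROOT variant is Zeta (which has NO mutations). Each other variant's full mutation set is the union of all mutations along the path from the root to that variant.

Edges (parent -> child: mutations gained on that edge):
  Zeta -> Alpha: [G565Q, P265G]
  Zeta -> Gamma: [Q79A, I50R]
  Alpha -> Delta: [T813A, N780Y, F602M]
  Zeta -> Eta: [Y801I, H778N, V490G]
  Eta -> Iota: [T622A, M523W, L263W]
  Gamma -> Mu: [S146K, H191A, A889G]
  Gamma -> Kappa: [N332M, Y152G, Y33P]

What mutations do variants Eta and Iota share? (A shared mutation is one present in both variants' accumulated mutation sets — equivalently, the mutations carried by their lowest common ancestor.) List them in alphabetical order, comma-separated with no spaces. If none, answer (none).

Answer: H778N,V490G,Y801I

Derivation:
Accumulating mutations along path to Eta:
  At Zeta: gained [] -> total []
  At Eta: gained ['Y801I', 'H778N', 'V490G'] -> total ['H778N', 'V490G', 'Y801I']
Mutations(Eta) = ['H778N', 'V490G', 'Y801I']
Accumulating mutations along path to Iota:
  At Zeta: gained [] -> total []
  At Eta: gained ['Y801I', 'H778N', 'V490G'] -> total ['H778N', 'V490G', 'Y801I']
  At Iota: gained ['T622A', 'M523W', 'L263W'] -> total ['H778N', 'L263W', 'M523W', 'T622A', 'V490G', 'Y801I']
Mutations(Iota) = ['H778N', 'L263W', 'M523W', 'T622A', 'V490G', 'Y801I']
Intersection: ['H778N', 'V490G', 'Y801I'] ∩ ['H778N', 'L263W', 'M523W', 'T622A', 'V490G', 'Y801I'] = ['H778N', 'V490G', 'Y801I']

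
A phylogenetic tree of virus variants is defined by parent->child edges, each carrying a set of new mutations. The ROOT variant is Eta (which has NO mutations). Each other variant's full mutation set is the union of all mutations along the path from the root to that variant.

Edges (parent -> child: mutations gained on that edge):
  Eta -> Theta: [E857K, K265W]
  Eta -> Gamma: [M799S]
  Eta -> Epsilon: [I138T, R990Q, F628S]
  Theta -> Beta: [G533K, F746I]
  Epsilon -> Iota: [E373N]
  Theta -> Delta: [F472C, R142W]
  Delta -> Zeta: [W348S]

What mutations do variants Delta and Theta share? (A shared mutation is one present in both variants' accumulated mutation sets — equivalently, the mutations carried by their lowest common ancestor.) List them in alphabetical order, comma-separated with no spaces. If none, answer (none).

Answer: E857K,K265W

Derivation:
Accumulating mutations along path to Delta:
  At Eta: gained [] -> total []
  At Theta: gained ['E857K', 'K265W'] -> total ['E857K', 'K265W']
  At Delta: gained ['F472C', 'R142W'] -> total ['E857K', 'F472C', 'K265W', 'R142W']
Mutations(Delta) = ['E857K', 'F472C', 'K265W', 'R142W']
Accumulating mutations along path to Theta:
  At Eta: gained [] -> total []
  At Theta: gained ['E857K', 'K265W'] -> total ['E857K', 'K265W']
Mutations(Theta) = ['E857K', 'K265W']
Intersection: ['E857K', 'F472C', 'K265W', 'R142W'] ∩ ['E857K', 'K265W'] = ['E857K', 'K265W']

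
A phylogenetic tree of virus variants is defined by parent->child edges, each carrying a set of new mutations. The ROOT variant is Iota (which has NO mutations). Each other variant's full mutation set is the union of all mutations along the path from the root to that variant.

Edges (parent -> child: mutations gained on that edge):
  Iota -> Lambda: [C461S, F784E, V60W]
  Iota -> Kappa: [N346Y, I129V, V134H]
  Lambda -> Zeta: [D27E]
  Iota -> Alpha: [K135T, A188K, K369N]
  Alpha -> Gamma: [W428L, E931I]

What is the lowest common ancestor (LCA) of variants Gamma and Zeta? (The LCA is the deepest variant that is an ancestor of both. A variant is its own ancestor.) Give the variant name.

Answer: Iota

Derivation:
Path from root to Gamma: Iota -> Alpha -> Gamma
  ancestors of Gamma: {Iota, Alpha, Gamma}
Path from root to Zeta: Iota -> Lambda -> Zeta
  ancestors of Zeta: {Iota, Lambda, Zeta}
Common ancestors: {Iota}
Walk up from Zeta: Zeta (not in ancestors of Gamma), Lambda (not in ancestors of Gamma), Iota (in ancestors of Gamma)
Deepest common ancestor (LCA) = Iota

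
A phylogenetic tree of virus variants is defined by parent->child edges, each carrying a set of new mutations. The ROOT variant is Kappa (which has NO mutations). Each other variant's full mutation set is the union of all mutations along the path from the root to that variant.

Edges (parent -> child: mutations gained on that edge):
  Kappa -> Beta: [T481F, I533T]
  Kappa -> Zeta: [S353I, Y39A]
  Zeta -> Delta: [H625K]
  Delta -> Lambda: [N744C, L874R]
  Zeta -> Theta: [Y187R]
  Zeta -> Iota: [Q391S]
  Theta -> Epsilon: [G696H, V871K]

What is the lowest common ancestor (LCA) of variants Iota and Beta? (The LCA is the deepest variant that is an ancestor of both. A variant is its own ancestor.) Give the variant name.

Answer: Kappa

Derivation:
Path from root to Iota: Kappa -> Zeta -> Iota
  ancestors of Iota: {Kappa, Zeta, Iota}
Path from root to Beta: Kappa -> Beta
  ancestors of Beta: {Kappa, Beta}
Common ancestors: {Kappa}
Walk up from Beta: Beta (not in ancestors of Iota), Kappa (in ancestors of Iota)
Deepest common ancestor (LCA) = Kappa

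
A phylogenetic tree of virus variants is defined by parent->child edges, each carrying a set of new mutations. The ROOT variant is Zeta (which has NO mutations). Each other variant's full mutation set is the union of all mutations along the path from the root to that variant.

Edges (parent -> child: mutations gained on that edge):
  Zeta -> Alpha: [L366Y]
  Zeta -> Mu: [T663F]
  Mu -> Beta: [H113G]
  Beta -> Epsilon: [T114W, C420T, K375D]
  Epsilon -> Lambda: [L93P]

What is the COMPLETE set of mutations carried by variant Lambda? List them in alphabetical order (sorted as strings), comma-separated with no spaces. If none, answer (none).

Answer: C420T,H113G,K375D,L93P,T114W,T663F

Derivation:
At Zeta: gained [] -> total []
At Mu: gained ['T663F'] -> total ['T663F']
At Beta: gained ['H113G'] -> total ['H113G', 'T663F']
At Epsilon: gained ['T114W', 'C420T', 'K375D'] -> total ['C420T', 'H113G', 'K375D', 'T114W', 'T663F']
At Lambda: gained ['L93P'] -> total ['C420T', 'H113G', 'K375D', 'L93P', 'T114W', 'T663F']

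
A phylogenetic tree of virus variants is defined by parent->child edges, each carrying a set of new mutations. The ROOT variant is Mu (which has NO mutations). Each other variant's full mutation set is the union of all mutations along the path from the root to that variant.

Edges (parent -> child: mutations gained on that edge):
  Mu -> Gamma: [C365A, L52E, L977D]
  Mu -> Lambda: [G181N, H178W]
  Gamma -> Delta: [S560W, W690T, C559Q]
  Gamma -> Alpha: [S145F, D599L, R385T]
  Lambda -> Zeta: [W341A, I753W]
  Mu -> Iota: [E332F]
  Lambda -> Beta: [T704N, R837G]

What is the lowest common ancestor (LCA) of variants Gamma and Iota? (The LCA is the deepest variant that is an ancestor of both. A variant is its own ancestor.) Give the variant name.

Answer: Mu

Derivation:
Path from root to Gamma: Mu -> Gamma
  ancestors of Gamma: {Mu, Gamma}
Path from root to Iota: Mu -> Iota
  ancestors of Iota: {Mu, Iota}
Common ancestors: {Mu}
Walk up from Iota: Iota (not in ancestors of Gamma), Mu (in ancestors of Gamma)
Deepest common ancestor (LCA) = Mu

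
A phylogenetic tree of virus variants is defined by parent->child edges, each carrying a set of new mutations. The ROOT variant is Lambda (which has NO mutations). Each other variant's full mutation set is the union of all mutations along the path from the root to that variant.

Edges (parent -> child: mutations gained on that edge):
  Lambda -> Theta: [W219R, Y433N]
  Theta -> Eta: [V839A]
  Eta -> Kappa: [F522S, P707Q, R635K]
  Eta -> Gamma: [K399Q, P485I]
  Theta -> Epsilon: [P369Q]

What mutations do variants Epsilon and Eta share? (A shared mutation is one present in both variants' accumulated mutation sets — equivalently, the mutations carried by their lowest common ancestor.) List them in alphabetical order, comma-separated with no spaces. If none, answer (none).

Answer: W219R,Y433N

Derivation:
Accumulating mutations along path to Epsilon:
  At Lambda: gained [] -> total []
  At Theta: gained ['W219R', 'Y433N'] -> total ['W219R', 'Y433N']
  At Epsilon: gained ['P369Q'] -> total ['P369Q', 'W219R', 'Y433N']
Mutations(Epsilon) = ['P369Q', 'W219R', 'Y433N']
Accumulating mutations along path to Eta:
  At Lambda: gained [] -> total []
  At Theta: gained ['W219R', 'Y433N'] -> total ['W219R', 'Y433N']
  At Eta: gained ['V839A'] -> total ['V839A', 'W219R', 'Y433N']
Mutations(Eta) = ['V839A', 'W219R', 'Y433N']
Intersection: ['P369Q', 'W219R', 'Y433N'] ∩ ['V839A', 'W219R', 'Y433N'] = ['W219R', 'Y433N']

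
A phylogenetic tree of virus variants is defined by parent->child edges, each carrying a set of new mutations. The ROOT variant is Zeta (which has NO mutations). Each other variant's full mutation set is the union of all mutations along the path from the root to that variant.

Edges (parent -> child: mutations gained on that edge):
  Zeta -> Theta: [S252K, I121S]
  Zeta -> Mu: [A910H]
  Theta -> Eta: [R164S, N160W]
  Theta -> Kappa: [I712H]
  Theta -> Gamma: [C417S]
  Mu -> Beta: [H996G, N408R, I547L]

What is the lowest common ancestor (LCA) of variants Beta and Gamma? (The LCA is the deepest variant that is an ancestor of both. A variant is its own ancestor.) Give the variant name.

Path from root to Beta: Zeta -> Mu -> Beta
  ancestors of Beta: {Zeta, Mu, Beta}
Path from root to Gamma: Zeta -> Theta -> Gamma
  ancestors of Gamma: {Zeta, Theta, Gamma}
Common ancestors: {Zeta}
Walk up from Gamma: Gamma (not in ancestors of Beta), Theta (not in ancestors of Beta), Zeta (in ancestors of Beta)
Deepest common ancestor (LCA) = Zeta

Answer: Zeta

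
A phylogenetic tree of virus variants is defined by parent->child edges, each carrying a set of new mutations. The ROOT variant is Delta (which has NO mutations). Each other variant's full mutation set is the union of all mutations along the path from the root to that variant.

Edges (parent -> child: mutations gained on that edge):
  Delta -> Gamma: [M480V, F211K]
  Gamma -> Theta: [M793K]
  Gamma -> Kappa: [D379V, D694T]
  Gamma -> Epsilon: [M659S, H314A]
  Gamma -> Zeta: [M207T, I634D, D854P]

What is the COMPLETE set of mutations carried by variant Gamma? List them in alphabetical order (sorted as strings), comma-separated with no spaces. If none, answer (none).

At Delta: gained [] -> total []
At Gamma: gained ['M480V', 'F211K'] -> total ['F211K', 'M480V']

Answer: F211K,M480V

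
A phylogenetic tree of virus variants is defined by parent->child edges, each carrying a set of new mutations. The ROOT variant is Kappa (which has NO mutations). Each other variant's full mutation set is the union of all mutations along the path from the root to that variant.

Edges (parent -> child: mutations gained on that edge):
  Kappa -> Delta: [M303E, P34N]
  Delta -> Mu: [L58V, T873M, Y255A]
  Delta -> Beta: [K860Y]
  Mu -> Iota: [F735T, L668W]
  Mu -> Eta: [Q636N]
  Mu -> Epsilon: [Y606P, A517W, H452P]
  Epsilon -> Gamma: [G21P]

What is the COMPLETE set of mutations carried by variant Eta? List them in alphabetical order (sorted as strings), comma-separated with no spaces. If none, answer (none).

At Kappa: gained [] -> total []
At Delta: gained ['M303E', 'P34N'] -> total ['M303E', 'P34N']
At Mu: gained ['L58V', 'T873M', 'Y255A'] -> total ['L58V', 'M303E', 'P34N', 'T873M', 'Y255A']
At Eta: gained ['Q636N'] -> total ['L58V', 'M303E', 'P34N', 'Q636N', 'T873M', 'Y255A']

Answer: L58V,M303E,P34N,Q636N,T873M,Y255A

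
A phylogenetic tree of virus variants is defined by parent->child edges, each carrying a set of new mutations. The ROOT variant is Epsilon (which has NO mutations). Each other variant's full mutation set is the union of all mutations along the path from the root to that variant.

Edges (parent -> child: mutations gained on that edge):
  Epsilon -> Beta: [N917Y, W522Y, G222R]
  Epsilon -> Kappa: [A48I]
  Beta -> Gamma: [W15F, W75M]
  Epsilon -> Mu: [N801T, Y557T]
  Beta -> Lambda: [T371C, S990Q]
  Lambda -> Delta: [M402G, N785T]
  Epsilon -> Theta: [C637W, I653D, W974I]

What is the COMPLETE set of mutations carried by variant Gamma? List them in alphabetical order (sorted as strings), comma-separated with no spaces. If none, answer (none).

Answer: G222R,N917Y,W15F,W522Y,W75M

Derivation:
At Epsilon: gained [] -> total []
At Beta: gained ['N917Y', 'W522Y', 'G222R'] -> total ['G222R', 'N917Y', 'W522Y']
At Gamma: gained ['W15F', 'W75M'] -> total ['G222R', 'N917Y', 'W15F', 'W522Y', 'W75M']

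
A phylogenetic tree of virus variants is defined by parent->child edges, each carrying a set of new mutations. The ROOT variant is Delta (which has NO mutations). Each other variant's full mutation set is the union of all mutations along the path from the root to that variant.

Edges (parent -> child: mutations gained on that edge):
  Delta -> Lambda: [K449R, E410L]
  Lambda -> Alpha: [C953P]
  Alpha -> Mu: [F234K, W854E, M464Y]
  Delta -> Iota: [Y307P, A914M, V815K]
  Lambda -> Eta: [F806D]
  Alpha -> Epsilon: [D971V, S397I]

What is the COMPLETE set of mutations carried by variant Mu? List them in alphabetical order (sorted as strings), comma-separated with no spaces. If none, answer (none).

Answer: C953P,E410L,F234K,K449R,M464Y,W854E

Derivation:
At Delta: gained [] -> total []
At Lambda: gained ['K449R', 'E410L'] -> total ['E410L', 'K449R']
At Alpha: gained ['C953P'] -> total ['C953P', 'E410L', 'K449R']
At Mu: gained ['F234K', 'W854E', 'M464Y'] -> total ['C953P', 'E410L', 'F234K', 'K449R', 'M464Y', 'W854E']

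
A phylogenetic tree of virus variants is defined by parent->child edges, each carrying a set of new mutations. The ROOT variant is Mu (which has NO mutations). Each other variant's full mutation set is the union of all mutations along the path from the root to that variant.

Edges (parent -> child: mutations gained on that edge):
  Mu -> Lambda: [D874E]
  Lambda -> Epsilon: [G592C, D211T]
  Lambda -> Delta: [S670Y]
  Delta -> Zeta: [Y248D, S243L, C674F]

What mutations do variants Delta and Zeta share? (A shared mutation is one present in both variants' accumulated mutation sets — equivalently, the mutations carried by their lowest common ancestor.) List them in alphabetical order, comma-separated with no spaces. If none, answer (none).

Answer: D874E,S670Y

Derivation:
Accumulating mutations along path to Delta:
  At Mu: gained [] -> total []
  At Lambda: gained ['D874E'] -> total ['D874E']
  At Delta: gained ['S670Y'] -> total ['D874E', 'S670Y']
Mutations(Delta) = ['D874E', 'S670Y']
Accumulating mutations along path to Zeta:
  At Mu: gained [] -> total []
  At Lambda: gained ['D874E'] -> total ['D874E']
  At Delta: gained ['S670Y'] -> total ['D874E', 'S670Y']
  At Zeta: gained ['Y248D', 'S243L', 'C674F'] -> total ['C674F', 'D874E', 'S243L', 'S670Y', 'Y248D']
Mutations(Zeta) = ['C674F', 'D874E', 'S243L', 'S670Y', 'Y248D']
Intersection: ['D874E', 'S670Y'] ∩ ['C674F', 'D874E', 'S243L', 'S670Y', 'Y248D'] = ['D874E', 'S670Y']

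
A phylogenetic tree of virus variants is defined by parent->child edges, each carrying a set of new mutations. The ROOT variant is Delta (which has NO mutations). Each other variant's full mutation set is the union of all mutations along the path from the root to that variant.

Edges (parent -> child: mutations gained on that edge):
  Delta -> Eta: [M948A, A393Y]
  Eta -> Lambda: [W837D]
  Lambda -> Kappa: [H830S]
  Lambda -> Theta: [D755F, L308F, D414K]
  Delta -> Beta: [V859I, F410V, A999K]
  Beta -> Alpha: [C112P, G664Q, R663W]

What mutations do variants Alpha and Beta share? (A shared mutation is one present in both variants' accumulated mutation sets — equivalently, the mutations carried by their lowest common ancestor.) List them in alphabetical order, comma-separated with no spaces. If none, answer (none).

Accumulating mutations along path to Alpha:
  At Delta: gained [] -> total []
  At Beta: gained ['V859I', 'F410V', 'A999K'] -> total ['A999K', 'F410V', 'V859I']
  At Alpha: gained ['C112P', 'G664Q', 'R663W'] -> total ['A999K', 'C112P', 'F410V', 'G664Q', 'R663W', 'V859I']
Mutations(Alpha) = ['A999K', 'C112P', 'F410V', 'G664Q', 'R663W', 'V859I']
Accumulating mutations along path to Beta:
  At Delta: gained [] -> total []
  At Beta: gained ['V859I', 'F410V', 'A999K'] -> total ['A999K', 'F410V', 'V859I']
Mutations(Beta) = ['A999K', 'F410V', 'V859I']
Intersection: ['A999K', 'C112P', 'F410V', 'G664Q', 'R663W', 'V859I'] ∩ ['A999K', 'F410V', 'V859I'] = ['A999K', 'F410V', 'V859I']

Answer: A999K,F410V,V859I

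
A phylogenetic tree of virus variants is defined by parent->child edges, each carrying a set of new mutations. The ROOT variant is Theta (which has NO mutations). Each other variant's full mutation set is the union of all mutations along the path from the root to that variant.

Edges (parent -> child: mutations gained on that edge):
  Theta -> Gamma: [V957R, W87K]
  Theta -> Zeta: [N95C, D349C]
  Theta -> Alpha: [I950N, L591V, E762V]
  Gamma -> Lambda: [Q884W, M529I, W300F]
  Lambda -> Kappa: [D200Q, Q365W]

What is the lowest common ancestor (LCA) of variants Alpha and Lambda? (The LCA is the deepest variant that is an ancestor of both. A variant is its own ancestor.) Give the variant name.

Path from root to Alpha: Theta -> Alpha
  ancestors of Alpha: {Theta, Alpha}
Path from root to Lambda: Theta -> Gamma -> Lambda
  ancestors of Lambda: {Theta, Gamma, Lambda}
Common ancestors: {Theta}
Walk up from Lambda: Lambda (not in ancestors of Alpha), Gamma (not in ancestors of Alpha), Theta (in ancestors of Alpha)
Deepest common ancestor (LCA) = Theta

Answer: Theta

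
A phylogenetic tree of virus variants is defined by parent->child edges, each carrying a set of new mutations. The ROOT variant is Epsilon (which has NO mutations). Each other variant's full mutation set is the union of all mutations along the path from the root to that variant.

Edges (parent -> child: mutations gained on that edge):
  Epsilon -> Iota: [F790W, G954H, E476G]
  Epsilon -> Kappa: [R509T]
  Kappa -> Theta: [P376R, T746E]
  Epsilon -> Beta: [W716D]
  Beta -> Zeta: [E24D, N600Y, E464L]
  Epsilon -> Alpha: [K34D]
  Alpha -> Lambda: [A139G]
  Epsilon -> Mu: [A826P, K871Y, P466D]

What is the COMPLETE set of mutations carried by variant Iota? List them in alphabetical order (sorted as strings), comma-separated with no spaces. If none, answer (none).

Answer: E476G,F790W,G954H

Derivation:
At Epsilon: gained [] -> total []
At Iota: gained ['F790W', 'G954H', 'E476G'] -> total ['E476G', 'F790W', 'G954H']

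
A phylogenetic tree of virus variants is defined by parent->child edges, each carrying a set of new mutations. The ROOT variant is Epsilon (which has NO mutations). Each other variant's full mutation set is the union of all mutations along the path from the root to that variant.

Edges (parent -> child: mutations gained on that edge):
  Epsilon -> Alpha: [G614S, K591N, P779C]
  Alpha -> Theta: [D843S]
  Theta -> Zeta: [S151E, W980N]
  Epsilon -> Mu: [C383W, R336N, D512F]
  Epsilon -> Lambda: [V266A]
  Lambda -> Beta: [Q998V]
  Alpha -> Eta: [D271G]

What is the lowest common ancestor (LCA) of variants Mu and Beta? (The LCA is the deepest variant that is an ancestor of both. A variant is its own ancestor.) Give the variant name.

Path from root to Mu: Epsilon -> Mu
  ancestors of Mu: {Epsilon, Mu}
Path from root to Beta: Epsilon -> Lambda -> Beta
  ancestors of Beta: {Epsilon, Lambda, Beta}
Common ancestors: {Epsilon}
Walk up from Beta: Beta (not in ancestors of Mu), Lambda (not in ancestors of Mu), Epsilon (in ancestors of Mu)
Deepest common ancestor (LCA) = Epsilon

Answer: Epsilon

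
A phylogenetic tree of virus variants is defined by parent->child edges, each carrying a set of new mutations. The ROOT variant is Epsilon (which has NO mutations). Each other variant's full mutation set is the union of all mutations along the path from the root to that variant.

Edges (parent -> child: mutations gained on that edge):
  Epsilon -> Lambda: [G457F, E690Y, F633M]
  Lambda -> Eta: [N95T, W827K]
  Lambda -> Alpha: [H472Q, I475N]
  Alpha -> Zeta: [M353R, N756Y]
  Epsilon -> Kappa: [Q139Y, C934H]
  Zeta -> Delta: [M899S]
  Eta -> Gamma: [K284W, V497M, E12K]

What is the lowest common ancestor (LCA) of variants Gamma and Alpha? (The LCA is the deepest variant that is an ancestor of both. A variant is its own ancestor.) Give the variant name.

Answer: Lambda

Derivation:
Path from root to Gamma: Epsilon -> Lambda -> Eta -> Gamma
  ancestors of Gamma: {Epsilon, Lambda, Eta, Gamma}
Path from root to Alpha: Epsilon -> Lambda -> Alpha
  ancestors of Alpha: {Epsilon, Lambda, Alpha}
Common ancestors: {Epsilon, Lambda}
Walk up from Alpha: Alpha (not in ancestors of Gamma), Lambda (in ancestors of Gamma), Epsilon (in ancestors of Gamma)
Deepest common ancestor (LCA) = Lambda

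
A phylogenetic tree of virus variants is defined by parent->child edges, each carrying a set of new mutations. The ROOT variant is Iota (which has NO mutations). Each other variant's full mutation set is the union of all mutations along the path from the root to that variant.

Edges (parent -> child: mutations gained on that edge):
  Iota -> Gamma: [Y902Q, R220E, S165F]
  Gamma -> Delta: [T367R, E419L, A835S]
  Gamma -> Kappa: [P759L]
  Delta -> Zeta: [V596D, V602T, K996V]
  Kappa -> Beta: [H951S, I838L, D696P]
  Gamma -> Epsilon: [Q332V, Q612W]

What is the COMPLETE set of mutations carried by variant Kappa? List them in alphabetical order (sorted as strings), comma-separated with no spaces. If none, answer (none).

At Iota: gained [] -> total []
At Gamma: gained ['Y902Q', 'R220E', 'S165F'] -> total ['R220E', 'S165F', 'Y902Q']
At Kappa: gained ['P759L'] -> total ['P759L', 'R220E', 'S165F', 'Y902Q']

Answer: P759L,R220E,S165F,Y902Q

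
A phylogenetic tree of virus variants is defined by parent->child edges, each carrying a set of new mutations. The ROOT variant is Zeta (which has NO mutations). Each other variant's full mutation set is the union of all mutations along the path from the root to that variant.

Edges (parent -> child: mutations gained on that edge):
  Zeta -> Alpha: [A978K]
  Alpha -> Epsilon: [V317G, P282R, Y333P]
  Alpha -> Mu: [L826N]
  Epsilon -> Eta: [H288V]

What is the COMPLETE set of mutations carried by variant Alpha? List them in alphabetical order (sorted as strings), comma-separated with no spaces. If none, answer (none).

At Zeta: gained [] -> total []
At Alpha: gained ['A978K'] -> total ['A978K']

Answer: A978K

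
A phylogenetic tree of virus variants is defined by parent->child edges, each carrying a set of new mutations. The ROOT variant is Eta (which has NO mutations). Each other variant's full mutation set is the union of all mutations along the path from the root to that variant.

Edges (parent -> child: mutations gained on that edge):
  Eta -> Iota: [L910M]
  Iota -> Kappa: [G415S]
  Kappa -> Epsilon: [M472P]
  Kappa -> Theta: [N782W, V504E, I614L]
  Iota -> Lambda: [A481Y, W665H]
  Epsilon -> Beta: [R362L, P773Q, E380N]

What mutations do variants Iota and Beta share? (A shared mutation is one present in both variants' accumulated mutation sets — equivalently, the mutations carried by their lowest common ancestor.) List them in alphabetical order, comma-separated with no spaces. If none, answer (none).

Accumulating mutations along path to Iota:
  At Eta: gained [] -> total []
  At Iota: gained ['L910M'] -> total ['L910M']
Mutations(Iota) = ['L910M']
Accumulating mutations along path to Beta:
  At Eta: gained [] -> total []
  At Iota: gained ['L910M'] -> total ['L910M']
  At Kappa: gained ['G415S'] -> total ['G415S', 'L910M']
  At Epsilon: gained ['M472P'] -> total ['G415S', 'L910M', 'M472P']
  At Beta: gained ['R362L', 'P773Q', 'E380N'] -> total ['E380N', 'G415S', 'L910M', 'M472P', 'P773Q', 'R362L']
Mutations(Beta) = ['E380N', 'G415S', 'L910M', 'M472P', 'P773Q', 'R362L']
Intersection: ['L910M'] ∩ ['E380N', 'G415S', 'L910M', 'M472P', 'P773Q', 'R362L'] = ['L910M']

Answer: L910M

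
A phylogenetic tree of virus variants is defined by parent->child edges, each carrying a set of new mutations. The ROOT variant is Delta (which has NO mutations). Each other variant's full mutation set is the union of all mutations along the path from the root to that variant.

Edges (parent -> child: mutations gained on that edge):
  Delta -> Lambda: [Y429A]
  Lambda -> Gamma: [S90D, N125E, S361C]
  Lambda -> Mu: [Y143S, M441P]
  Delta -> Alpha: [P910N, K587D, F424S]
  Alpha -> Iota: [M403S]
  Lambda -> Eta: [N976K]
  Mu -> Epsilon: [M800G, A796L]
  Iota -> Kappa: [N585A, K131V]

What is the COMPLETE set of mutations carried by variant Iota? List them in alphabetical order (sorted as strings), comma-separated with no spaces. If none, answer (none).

At Delta: gained [] -> total []
At Alpha: gained ['P910N', 'K587D', 'F424S'] -> total ['F424S', 'K587D', 'P910N']
At Iota: gained ['M403S'] -> total ['F424S', 'K587D', 'M403S', 'P910N']

Answer: F424S,K587D,M403S,P910N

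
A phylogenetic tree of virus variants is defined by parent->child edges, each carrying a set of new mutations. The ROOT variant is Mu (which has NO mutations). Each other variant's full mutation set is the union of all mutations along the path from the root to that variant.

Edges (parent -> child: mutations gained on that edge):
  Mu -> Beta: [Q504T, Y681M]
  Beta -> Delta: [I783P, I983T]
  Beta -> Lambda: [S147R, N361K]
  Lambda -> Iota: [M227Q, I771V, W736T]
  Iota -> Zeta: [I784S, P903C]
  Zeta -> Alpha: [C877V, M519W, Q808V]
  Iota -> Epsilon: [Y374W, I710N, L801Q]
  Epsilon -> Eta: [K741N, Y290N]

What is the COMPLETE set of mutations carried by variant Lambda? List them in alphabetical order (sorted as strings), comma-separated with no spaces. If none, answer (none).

Answer: N361K,Q504T,S147R,Y681M

Derivation:
At Mu: gained [] -> total []
At Beta: gained ['Q504T', 'Y681M'] -> total ['Q504T', 'Y681M']
At Lambda: gained ['S147R', 'N361K'] -> total ['N361K', 'Q504T', 'S147R', 'Y681M']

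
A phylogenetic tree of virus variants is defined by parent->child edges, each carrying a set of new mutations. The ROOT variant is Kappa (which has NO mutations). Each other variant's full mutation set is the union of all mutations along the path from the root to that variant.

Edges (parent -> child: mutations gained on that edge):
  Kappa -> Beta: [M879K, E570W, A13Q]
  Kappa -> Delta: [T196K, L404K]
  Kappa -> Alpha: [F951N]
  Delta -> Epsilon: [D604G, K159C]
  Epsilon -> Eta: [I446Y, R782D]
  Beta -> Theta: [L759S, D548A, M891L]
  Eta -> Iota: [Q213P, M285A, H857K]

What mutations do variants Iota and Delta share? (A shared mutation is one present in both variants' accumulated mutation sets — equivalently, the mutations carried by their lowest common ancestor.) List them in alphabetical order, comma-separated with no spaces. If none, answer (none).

Answer: L404K,T196K

Derivation:
Accumulating mutations along path to Iota:
  At Kappa: gained [] -> total []
  At Delta: gained ['T196K', 'L404K'] -> total ['L404K', 'T196K']
  At Epsilon: gained ['D604G', 'K159C'] -> total ['D604G', 'K159C', 'L404K', 'T196K']
  At Eta: gained ['I446Y', 'R782D'] -> total ['D604G', 'I446Y', 'K159C', 'L404K', 'R782D', 'T196K']
  At Iota: gained ['Q213P', 'M285A', 'H857K'] -> total ['D604G', 'H857K', 'I446Y', 'K159C', 'L404K', 'M285A', 'Q213P', 'R782D', 'T196K']
Mutations(Iota) = ['D604G', 'H857K', 'I446Y', 'K159C', 'L404K', 'M285A', 'Q213P', 'R782D', 'T196K']
Accumulating mutations along path to Delta:
  At Kappa: gained [] -> total []
  At Delta: gained ['T196K', 'L404K'] -> total ['L404K', 'T196K']
Mutations(Delta) = ['L404K', 'T196K']
Intersection: ['D604G', 'H857K', 'I446Y', 'K159C', 'L404K', 'M285A', 'Q213P', 'R782D', 'T196K'] ∩ ['L404K', 'T196K'] = ['L404K', 'T196K']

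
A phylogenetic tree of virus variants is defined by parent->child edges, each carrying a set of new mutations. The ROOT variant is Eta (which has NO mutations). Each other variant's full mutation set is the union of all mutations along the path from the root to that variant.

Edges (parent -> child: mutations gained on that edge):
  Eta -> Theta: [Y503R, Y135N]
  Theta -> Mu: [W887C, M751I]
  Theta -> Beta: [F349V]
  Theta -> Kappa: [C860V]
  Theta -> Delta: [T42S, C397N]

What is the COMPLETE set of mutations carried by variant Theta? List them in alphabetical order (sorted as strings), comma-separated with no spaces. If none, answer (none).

Answer: Y135N,Y503R

Derivation:
At Eta: gained [] -> total []
At Theta: gained ['Y503R', 'Y135N'] -> total ['Y135N', 'Y503R']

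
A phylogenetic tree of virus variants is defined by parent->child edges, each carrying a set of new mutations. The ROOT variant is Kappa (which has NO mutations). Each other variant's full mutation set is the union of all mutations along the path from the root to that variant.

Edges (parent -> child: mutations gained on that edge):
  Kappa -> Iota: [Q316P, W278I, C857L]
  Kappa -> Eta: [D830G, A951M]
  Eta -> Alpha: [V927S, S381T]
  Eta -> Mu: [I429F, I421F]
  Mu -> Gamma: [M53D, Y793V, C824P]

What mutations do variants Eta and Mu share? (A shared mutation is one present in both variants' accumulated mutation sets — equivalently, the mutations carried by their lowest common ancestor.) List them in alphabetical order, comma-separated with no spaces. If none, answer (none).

Answer: A951M,D830G

Derivation:
Accumulating mutations along path to Eta:
  At Kappa: gained [] -> total []
  At Eta: gained ['D830G', 'A951M'] -> total ['A951M', 'D830G']
Mutations(Eta) = ['A951M', 'D830G']
Accumulating mutations along path to Mu:
  At Kappa: gained [] -> total []
  At Eta: gained ['D830G', 'A951M'] -> total ['A951M', 'D830G']
  At Mu: gained ['I429F', 'I421F'] -> total ['A951M', 'D830G', 'I421F', 'I429F']
Mutations(Mu) = ['A951M', 'D830G', 'I421F', 'I429F']
Intersection: ['A951M', 'D830G'] ∩ ['A951M', 'D830G', 'I421F', 'I429F'] = ['A951M', 'D830G']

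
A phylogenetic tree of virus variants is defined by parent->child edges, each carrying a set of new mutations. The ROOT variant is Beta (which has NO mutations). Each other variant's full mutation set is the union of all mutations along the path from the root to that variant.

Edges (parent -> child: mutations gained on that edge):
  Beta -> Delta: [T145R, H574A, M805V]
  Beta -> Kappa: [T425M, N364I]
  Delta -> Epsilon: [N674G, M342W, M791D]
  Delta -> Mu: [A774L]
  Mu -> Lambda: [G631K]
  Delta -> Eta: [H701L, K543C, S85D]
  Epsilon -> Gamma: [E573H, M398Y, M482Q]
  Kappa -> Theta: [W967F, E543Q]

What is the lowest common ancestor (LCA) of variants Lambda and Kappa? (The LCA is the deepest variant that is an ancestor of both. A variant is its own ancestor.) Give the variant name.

Answer: Beta

Derivation:
Path from root to Lambda: Beta -> Delta -> Mu -> Lambda
  ancestors of Lambda: {Beta, Delta, Mu, Lambda}
Path from root to Kappa: Beta -> Kappa
  ancestors of Kappa: {Beta, Kappa}
Common ancestors: {Beta}
Walk up from Kappa: Kappa (not in ancestors of Lambda), Beta (in ancestors of Lambda)
Deepest common ancestor (LCA) = Beta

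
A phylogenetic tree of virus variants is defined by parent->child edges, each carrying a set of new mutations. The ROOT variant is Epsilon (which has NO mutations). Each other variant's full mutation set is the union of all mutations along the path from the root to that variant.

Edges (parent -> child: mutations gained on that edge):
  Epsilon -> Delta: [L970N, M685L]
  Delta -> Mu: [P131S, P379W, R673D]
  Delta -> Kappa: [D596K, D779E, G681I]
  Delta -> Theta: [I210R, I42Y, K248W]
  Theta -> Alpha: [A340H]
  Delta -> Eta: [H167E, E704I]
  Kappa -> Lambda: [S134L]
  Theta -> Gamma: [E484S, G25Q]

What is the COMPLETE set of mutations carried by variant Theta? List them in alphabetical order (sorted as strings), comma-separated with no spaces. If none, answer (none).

At Epsilon: gained [] -> total []
At Delta: gained ['L970N', 'M685L'] -> total ['L970N', 'M685L']
At Theta: gained ['I210R', 'I42Y', 'K248W'] -> total ['I210R', 'I42Y', 'K248W', 'L970N', 'M685L']

Answer: I210R,I42Y,K248W,L970N,M685L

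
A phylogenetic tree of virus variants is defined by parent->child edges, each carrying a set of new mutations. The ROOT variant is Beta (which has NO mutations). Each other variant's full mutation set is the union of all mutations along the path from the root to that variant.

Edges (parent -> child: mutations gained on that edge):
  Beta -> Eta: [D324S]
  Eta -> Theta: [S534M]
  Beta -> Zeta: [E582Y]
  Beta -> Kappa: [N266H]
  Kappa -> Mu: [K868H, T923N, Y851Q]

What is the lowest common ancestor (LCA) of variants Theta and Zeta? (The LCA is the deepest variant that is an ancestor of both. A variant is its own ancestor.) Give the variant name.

Answer: Beta

Derivation:
Path from root to Theta: Beta -> Eta -> Theta
  ancestors of Theta: {Beta, Eta, Theta}
Path from root to Zeta: Beta -> Zeta
  ancestors of Zeta: {Beta, Zeta}
Common ancestors: {Beta}
Walk up from Zeta: Zeta (not in ancestors of Theta), Beta (in ancestors of Theta)
Deepest common ancestor (LCA) = Beta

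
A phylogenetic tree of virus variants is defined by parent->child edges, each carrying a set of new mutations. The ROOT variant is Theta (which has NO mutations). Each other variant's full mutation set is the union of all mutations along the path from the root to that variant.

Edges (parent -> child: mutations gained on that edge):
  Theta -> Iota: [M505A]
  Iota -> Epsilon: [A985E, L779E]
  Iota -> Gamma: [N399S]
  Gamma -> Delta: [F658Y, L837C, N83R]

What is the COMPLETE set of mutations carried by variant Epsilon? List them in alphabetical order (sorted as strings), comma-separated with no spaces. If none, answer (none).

At Theta: gained [] -> total []
At Iota: gained ['M505A'] -> total ['M505A']
At Epsilon: gained ['A985E', 'L779E'] -> total ['A985E', 'L779E', 'M505A']

Answer: A985E,L779E,M505A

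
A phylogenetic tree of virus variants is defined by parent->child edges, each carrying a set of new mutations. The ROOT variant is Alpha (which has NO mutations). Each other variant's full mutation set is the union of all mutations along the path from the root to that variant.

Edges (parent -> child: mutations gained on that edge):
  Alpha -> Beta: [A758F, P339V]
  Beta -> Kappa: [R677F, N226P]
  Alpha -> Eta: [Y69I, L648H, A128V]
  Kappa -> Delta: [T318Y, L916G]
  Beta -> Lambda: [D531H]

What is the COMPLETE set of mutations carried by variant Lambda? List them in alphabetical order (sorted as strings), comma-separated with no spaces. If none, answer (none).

At Alpha: gained [] -> total []
At Beta: gained ['A758F', 'P339V'] -> total ['A758F', 'P339V']
At Lambda: gained ['D531H'] -> total ['A758F', 'D531H', 'P339V']

Answer: A758F,D531H,P339V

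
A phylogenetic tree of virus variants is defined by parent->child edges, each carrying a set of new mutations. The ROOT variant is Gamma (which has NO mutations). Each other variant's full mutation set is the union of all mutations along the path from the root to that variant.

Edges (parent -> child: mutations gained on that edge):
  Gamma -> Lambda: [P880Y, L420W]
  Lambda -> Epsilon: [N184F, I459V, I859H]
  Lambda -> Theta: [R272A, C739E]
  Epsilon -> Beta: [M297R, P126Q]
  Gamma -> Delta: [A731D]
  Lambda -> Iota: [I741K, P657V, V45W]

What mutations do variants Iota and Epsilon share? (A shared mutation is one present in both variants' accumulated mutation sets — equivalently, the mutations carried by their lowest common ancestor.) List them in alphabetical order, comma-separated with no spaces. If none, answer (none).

Answer: L420W,P880Y

Derivation:
Accumulating mutations along path to Iota:
  At Gamma: gained [] -> total []
  At Lambda: gained ['P880Y', 'L420W'] -> total ['L420W', 'P880Y']
  At Iota: gained ['I741K', 'P657V', 'V45W'] -> total ['I741K', 'L420W', 'P657V', 'P880Y', 'V45W']
Mutations(Iota) = ['I741K', 'L420W', 'P657V', 'P880Y', 'V45W']
Accumulating mutations along path to Epsilon:
  At Gamma: gained [] -> total []
  At Lambda: gained ['P880Y', 'L420W'] -> total ['L420W', 'P880Y']
  At Epsilon: gained ['N184F', 'I459V', 'I859H'] -> total ['I459V', 'I859H', 'L420W', 'N184F', 'P880Y']
Mutations(Epsilon) = ['I459V', 'I859H', 'L420W', 'N184F', 'P880Y']
Intersection: ['I741K', 'L420W', 'P657V', 'P880Y', 'V45W'] ∩ ['I459V', 'I859H', 'L420W', 'N184F', 'P880Y'] = ['L420W', 'P880Y']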